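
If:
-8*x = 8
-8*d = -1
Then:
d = 1/8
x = -1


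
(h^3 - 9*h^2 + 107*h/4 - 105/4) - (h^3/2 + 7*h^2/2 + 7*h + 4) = h^3/2 - 25*h^2/2 + 79*h/4 - 121/4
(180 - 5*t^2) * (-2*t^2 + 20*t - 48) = 10*t^4 - 100*t^3 - 120*t^2 + 3600*t - 8640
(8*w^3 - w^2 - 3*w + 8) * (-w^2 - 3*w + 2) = -8*w^5 - 23*w^4 + 22*w^3 - w^2 - 30*w + 16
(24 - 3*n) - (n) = 24 - 4*n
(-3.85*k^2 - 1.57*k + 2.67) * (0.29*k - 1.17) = -1.1165*k^3 + 4.0492*k^2 + 2.6112*k - 3.1239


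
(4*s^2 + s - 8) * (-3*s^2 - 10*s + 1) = -12*s^4 - 43*s^3 + 18*s^2 + 81*s - 8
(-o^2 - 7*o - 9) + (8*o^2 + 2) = 7*o^2 - 7*o - 7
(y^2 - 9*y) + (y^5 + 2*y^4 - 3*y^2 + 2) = y^5 + 2*y^4 - 2*y^2 - 9*y + 2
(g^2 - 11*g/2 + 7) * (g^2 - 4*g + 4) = g^4 - 19*g^3/2 + 33*g^2 - 50*g + 28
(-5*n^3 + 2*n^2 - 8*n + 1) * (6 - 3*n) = 15*n^4 - 36*n^3 + 36*n^2 - 51*n + 6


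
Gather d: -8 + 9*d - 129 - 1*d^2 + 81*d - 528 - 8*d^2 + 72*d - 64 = -9*d^2 + 162*d - 729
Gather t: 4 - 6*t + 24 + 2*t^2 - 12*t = 2*t^2 - 18*t + 28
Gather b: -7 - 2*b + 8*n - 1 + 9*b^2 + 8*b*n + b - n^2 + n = 9*b^2 + b*(8*n - 1) - n^2 + 9*n - 8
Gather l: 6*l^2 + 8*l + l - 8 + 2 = 6*l^2 + 9*l - 6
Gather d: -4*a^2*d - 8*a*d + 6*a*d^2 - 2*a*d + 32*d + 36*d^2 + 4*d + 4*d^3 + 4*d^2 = 4*d^3 + d^2*(6*a + 40) + d*(-4*a^2 - 10*a + 36)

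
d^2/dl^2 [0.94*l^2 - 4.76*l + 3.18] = 1.88000000000000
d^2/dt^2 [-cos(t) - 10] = cos(t)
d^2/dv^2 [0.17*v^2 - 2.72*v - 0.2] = 0.340000000000000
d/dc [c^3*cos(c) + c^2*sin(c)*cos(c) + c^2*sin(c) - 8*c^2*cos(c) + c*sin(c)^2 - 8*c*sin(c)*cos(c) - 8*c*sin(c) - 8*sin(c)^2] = -c^3*sin(c) + 8*c^2*sin(c) + 4*c^2*cos(c) + c^2*cos(2*c) + 2*c*sin(c) + 2*c*sin(2*c) - 24*c*cos(c) - 8*c*cos(2*c) - 8*sin(c) - 12*sin(2*c) - cos(2*c)/2 + 1/2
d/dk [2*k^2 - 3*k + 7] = 4*k - 3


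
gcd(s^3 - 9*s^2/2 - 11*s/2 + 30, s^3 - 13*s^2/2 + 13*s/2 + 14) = s - 4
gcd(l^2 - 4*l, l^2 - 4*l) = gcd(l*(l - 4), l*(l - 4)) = l^2 - 4*l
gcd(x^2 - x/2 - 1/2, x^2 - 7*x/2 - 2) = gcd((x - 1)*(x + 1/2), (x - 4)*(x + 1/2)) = x + 1/2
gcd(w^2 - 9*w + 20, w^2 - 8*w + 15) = w - 5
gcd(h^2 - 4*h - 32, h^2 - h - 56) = h - 8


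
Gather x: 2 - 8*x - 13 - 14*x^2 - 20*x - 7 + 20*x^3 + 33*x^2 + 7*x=20*x^3 + 19*x^2 - 21*x - 18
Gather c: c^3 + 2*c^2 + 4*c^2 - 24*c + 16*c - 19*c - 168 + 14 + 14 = c^3 + 6*c^2 - 27*c - 140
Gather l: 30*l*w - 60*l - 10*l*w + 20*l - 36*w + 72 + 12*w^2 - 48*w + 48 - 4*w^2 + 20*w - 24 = l*(20*w - 40) + 8*w^2 - 64*w + 96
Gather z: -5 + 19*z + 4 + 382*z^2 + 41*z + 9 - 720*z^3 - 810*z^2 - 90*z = -720*z^3 - 428*z^2 - 30*z + 8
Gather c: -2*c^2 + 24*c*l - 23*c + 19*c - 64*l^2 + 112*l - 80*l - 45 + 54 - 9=-2*c^2 + c*(24*l - 4) - 64*l^2 + 32*l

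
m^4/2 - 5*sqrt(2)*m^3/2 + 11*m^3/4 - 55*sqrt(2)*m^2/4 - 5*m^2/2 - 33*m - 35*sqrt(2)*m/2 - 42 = (m/2 + sqrt(2)/2)*(m + 2)*(m + 7/2)*(m - 6*sqrt(2))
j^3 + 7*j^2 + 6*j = j*(j + 1)*(j + 6)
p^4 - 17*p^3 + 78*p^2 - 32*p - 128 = (p - 8)^2*(p - 2)*(p + 1)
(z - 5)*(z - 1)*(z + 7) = z^3 + z^2 - 37*z + 35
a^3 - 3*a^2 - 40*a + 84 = (a - 7)*(a - 2)*(a + 6)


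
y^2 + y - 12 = (y - 3)*(y + 4)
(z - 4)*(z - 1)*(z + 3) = z^3 - 2*z^2 - 11*z + 12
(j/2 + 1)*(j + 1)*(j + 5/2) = j^3/2 + 11*j^2/4 + 19*j/4 + 5/2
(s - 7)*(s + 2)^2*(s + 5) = s^4 + 2*s^3 - 39*s^2 - 148*s - 140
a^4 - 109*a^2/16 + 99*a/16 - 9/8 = (a - 2)*(a - 3/4)*(a - 1/4)*(a + 3)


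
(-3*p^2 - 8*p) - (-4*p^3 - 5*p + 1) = 4*p^3 - 3*p^2 - 3*p - 1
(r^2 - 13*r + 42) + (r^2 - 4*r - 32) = 2*r^2 - 17*r + 10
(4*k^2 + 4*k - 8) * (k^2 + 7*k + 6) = 4*k^4 + 32*k^3 + 44*k^2 - 32*k - 48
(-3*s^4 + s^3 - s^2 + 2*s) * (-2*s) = 6*s^5 - 2*s^4 + 2*s^3 - 4*s^2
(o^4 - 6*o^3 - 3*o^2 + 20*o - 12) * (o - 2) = o^5 - 8*o^4 + 9*o^3 + 26*o^2 - 52*o + 24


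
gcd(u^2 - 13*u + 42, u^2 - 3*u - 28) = u - 7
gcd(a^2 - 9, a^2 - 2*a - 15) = a + 3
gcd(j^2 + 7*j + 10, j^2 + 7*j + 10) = j^2 + 7*j + 10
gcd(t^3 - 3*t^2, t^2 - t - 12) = 1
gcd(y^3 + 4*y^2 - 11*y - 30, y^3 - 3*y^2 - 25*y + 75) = y^2 + 2*y - 15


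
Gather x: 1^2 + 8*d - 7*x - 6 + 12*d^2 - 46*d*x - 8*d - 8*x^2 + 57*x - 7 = 12*d^2 - 8*x^2 + x*(50 - 46*d) - 12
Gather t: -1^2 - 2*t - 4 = -2*t - 5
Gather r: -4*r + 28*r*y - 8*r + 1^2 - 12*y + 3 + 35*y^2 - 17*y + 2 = r*(28*y - 12) + 35*y^2 - 29*y + 6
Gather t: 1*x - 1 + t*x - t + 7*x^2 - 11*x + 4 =t*(x - 1) + 7*x^2 - 10*x + 3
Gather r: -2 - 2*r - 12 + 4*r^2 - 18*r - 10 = 4*r^2 - 20*r - 24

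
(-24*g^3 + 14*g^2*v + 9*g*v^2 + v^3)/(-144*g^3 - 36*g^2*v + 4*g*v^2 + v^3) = (-g + v)/(-6*g + v)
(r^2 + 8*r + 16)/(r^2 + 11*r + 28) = (r + 4)/(r + 7)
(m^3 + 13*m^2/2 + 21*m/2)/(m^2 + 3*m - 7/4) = 2*m*(m + 3)/(2*m - 1)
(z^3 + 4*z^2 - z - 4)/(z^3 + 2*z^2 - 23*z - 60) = (z^2 - 1)/(z^2 - 2*z - 15)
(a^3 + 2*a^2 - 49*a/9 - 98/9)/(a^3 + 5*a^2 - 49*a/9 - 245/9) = (a + 2)/(a + 5)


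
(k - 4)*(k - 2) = k^2 - 6*k + 8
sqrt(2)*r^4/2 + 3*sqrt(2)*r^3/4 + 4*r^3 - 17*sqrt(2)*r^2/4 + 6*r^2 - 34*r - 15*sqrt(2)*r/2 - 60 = (r - 3)*(r + 5/2)*(r + 4*sqrt(2))*(sqrt(2)*r/2 + sqrt(2))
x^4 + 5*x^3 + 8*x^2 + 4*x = x*(x + 1)*(x + 2)^2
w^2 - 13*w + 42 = (w - 7)*(w - 6)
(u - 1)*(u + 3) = u^2 + 2*u - 3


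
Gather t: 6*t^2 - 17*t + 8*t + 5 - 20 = 6*t^2 - 9*t - 15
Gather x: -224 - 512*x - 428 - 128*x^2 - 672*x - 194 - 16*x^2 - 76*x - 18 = -144*x^2 - 1260*x - 864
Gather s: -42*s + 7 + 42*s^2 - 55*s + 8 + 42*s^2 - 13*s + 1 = 84*s^2 - 110*s + 16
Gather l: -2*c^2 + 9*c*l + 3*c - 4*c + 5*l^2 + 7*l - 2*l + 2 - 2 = -2*c^2 - c + 5*l^2 + l*(9*c + 5)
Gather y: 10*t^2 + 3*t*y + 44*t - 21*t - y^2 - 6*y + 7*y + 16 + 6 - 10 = 10*t^2 + 23*t - y^2 + y*(3*t + 1) + 12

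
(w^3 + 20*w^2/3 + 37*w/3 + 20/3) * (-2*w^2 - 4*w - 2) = -2*w^5 - 52*w^4/3 - 160*w^3/3 - 76*w^2 - 154*w/3 - 40/3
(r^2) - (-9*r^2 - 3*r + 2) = 10*r^2 + 3*r - 2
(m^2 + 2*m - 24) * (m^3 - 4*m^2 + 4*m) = m^5 - 2*m^4 - 28*m^3 + 104*m^2 - 96*m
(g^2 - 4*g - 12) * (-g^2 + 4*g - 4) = -g^4 + 8*g^3 - 8*g^2 - 32*g + 48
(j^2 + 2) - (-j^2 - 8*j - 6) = 2*j^2 + 8*j + 8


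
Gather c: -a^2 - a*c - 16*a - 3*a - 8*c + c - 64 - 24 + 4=-a^2 - 19*a + c*(-a - 7) - 84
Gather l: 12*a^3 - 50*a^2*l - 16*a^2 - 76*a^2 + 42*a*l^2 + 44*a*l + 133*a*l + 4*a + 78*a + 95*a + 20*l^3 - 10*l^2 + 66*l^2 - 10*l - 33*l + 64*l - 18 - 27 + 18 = 12*a^3 - 92*a^2 + 177*a + 20*l^3 + l^2*(42*a + 56) + l*(-50*a^2 + 177*a + 21) - 27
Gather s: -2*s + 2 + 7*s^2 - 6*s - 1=7*s^2 - 8*s + 1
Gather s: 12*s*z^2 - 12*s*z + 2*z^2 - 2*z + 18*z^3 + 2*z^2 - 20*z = s*(12*z^2 - 12*z) + 18*z^3 + 4*z^2 - 22*z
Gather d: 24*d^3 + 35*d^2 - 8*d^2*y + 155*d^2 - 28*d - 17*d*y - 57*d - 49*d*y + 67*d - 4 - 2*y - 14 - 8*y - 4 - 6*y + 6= 24*d^3 + d^2*(190 - 8*y) + d*(-66*y - 18) - 16*y - 16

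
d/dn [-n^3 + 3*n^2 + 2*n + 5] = -3*n^2 + 6*n + 2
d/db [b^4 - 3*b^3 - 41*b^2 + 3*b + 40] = 4*b^3 - 9*b^2 - 82*b + 3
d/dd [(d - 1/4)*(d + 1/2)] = 2*d + 1/4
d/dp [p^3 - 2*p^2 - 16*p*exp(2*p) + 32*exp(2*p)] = 3*p^2 - 32*p*exp(2*p) - 4*p + 48*exp(2*p)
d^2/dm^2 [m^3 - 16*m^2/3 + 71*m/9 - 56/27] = 6*m - 32/3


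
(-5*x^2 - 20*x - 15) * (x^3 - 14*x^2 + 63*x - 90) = -5*x^5 + 50*x^4 - 50*x^3 - 600*x^2 + 855*x + 1350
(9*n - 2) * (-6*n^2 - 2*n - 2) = -54*n^3 - 6*n^2 - 14*n + 4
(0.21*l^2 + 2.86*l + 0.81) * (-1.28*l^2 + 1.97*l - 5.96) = -0.2688*l^4 - 3.2471*l^3 + 3.3458*l^2 - 15.4499*l - 4.8276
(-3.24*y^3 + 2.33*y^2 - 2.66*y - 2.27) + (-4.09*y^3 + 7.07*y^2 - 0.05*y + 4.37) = -7.33*y^3 + 9.4*y^2 - 2.71*y + 2.1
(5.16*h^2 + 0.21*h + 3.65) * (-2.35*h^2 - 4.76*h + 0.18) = -12.126*h^4 - 25.0551*h^3 - 8.6483*h^2 - 17.3362*h + 0.657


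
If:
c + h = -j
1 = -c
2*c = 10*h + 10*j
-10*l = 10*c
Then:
No Solution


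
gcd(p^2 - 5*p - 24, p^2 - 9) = p + 3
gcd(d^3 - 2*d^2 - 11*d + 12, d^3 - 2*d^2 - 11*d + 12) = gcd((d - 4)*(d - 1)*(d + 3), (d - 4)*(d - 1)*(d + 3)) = d^3 - 2*d^2 - 11*d + 12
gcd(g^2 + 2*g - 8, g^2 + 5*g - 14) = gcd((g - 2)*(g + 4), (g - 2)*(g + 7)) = g - 2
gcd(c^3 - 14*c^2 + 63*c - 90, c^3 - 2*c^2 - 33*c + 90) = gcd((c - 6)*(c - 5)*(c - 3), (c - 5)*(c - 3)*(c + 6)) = c^2 - 8*c + 15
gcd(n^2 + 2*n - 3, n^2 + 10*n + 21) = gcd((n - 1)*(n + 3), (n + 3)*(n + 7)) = n + 3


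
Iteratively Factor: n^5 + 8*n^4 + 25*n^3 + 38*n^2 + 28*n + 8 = (n + 2)*(n^4 + 6*n^3 + 13*n^2 + 12*n + 4) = (n + 2)^2*(n^3 + 4*n^2 + 5*n + 2) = (n + 2)^3*(n^2 + 2*n + 1) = (n + 1)*(n + 2)^3*(n + 1)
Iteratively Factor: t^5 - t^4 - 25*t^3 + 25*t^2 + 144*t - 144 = (t - 3)*(t^4 + 2*t^3 - 19*t^2 - 32*t + 48) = (t - 3)*(t - 1)*(t^3 + 3*t^2 - 16*t - 48) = (t - 3)*(t - 1)*(t + 3)*(t^2 - 16) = (t - 3)*(t - 1)*(t + 3)*(t + 4)*(t - 4)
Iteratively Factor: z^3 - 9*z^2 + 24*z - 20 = (z - 5)*(z^2 - 4*z + 4) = (z - 5)*(z - 2)*(z - 2)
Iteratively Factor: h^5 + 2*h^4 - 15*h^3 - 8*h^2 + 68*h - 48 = (h + 4)*(h^4 - 2*h^3 - 7*h^2 + 20*h - 12) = (h - 2)*(h + 4)*(h^3 - 7*h + 6) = (h - 2)^2*(h + 4)*(h^2 + 2*h - 3) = (h - 2)^2*(h + 3)*(h + 4)*(h - 1)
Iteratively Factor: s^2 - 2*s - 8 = (s - 4)*(s + 2)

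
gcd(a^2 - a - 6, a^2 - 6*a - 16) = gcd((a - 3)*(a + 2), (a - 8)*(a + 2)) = a + 2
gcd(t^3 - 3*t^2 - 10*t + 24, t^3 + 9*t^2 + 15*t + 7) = 1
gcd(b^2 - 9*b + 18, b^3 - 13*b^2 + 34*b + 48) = b - 6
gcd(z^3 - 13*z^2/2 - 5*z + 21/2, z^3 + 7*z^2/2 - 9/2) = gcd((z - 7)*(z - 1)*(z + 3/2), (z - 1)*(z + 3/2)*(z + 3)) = z^2 + z/2 - 3/2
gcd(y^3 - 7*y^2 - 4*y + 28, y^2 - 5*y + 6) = y - 2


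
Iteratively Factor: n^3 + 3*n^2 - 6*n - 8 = (n + 1)*(n^2 + 2*n - 8) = (n - 2)*(n + 1)*(n + 4)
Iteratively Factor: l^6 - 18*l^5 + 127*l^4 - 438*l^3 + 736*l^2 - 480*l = (l - 4)*(l^5 - 14*l^4 + 71*l^3 - 154*l^2 + 120*l) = (l - 4)*(l - 2)*(l^4 - 12*l^3 + 47*l^2 - 60*l) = (l - 4)*(l - 3)*(l - 2)*(l^3 - 9*l^2 + 20*l) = l*(l - 4)*(l - 3)*(l - 2)*(l^2 - 9*l + 20) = l*(l - 5)*(l - 4)*(l - 3)*(l - 2)*(l - 4)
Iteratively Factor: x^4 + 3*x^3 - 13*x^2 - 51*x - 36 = (x + 1)*(x^3 + 2*x^2 - 15*x - 36) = (x + 1)*(x + 3)*(x^2 - x - 12) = (x + 1)*(x + 3)^2*(x - 4)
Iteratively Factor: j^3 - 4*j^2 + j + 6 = (j - 3)*(j^2 - j - 2) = (j - 3)*(j - 2)*(j + 1)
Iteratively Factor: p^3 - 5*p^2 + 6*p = (p)*(p^2 - 5*p + 6) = p*(p - 2)*(p - 3)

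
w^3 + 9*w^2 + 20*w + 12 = (w + 1)*(w + 2)*(w + 6)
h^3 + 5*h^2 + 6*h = h*(h + 2)*(h + 3)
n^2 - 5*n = n*(n - 5)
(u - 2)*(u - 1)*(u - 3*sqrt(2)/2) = u^3 - 3*u^2 - 3*sqrt(2)*u^2/2 + 2*u + 9*sqrt(2)*u/2 - 3*sqrt(2)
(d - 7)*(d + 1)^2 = d^3 - 5*d^2 - 13*d - 7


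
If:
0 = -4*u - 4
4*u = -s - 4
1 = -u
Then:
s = 0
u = -1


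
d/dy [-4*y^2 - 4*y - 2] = -8*y - 4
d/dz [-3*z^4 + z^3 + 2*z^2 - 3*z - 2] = -12*z^3 + 3*z^2 + 4*z - 3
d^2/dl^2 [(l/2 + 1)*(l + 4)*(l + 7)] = 3*l + 13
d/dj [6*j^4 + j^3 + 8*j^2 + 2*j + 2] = 24*j^3 + 3*j^2 + 16*j + 2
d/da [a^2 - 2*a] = 2*a - 2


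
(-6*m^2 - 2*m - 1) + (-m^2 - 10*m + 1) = -7*m^2 - 12*m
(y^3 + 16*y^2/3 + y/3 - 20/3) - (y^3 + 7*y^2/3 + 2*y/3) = 3*y^2 - y/3 - 20/3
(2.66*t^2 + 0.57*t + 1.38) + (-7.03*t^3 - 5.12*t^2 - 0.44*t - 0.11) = -7.03*t^3 - 2.46*t^2 + 0.13*t + 1.27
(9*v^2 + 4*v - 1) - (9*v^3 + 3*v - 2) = -9*v^3 + 9*v^2 + v + 1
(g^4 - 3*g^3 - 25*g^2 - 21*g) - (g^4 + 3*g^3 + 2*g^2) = -6*g^3 - 27*g^2 - 21*g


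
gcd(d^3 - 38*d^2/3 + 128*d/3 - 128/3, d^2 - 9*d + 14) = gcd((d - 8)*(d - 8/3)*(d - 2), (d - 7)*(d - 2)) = d - 2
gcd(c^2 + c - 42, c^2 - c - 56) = c + 7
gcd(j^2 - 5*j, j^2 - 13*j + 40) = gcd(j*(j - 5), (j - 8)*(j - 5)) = j - 5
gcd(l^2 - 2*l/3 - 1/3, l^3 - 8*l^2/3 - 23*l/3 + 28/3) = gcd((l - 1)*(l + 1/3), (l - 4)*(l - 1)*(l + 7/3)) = l - 1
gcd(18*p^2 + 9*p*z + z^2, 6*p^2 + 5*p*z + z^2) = 3*p + z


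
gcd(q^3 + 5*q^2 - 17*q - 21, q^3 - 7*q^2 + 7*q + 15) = q^2 - 2*q - 3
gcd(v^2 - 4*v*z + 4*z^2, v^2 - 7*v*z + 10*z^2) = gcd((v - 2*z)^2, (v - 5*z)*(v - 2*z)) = -v + 2*z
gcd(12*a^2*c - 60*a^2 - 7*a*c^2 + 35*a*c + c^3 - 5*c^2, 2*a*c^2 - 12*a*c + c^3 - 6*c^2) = 1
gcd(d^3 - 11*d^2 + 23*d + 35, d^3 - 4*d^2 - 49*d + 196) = d - 7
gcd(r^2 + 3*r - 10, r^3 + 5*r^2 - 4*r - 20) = r^2 + 3*r - 10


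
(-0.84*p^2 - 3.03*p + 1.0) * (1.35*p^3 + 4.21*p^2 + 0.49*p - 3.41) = -1.134*p^5 - 7.6269*p^4 - 11.8179*p^3 + 5.5897*p^2 + 10.8223*p - 3.41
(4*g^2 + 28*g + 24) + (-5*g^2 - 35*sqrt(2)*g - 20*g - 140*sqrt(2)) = -g^2 - 35*sqrt(2)*g + 8*g - 140*sqrt(2) + 24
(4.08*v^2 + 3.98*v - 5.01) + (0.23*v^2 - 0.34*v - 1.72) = 4.31*v^2 + 3.64*v - 6.73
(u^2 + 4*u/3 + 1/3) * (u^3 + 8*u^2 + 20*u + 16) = u^5 + 28*u^4/3 + 31*u^3 + 136*u^2/3 + 28*u + 16/3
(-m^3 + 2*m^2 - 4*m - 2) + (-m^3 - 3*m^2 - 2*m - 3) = -2*m^3 - m^2 - 6*m - 5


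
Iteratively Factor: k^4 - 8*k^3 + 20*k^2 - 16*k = (k)*(k^3 - 8*k^2 + 20*k - 16) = k*(k - 2)*(k^2 - 6*k + 8) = k*(k - 4)*(k - 2)*(k - 2)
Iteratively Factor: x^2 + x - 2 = (x - 1)*(x + 2)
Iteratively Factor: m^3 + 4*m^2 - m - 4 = (m + 1)*(m^2 + 3*m - 4) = (m + 1)*(m + 4)*(m - 1)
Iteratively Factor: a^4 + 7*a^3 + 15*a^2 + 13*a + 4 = (a + 1)*(a^3 + 6*a^2 + 9*a + 4) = (a + 1)^2*(a^2 + 5*a + 4) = (a + 1)^2*(a + 4)*(a + 1)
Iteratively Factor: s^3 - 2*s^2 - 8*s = (s - 4)*(s^2 + 2*s) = (s - 4)*(s + 2)*(s)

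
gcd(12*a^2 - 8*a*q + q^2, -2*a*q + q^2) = -2*a + q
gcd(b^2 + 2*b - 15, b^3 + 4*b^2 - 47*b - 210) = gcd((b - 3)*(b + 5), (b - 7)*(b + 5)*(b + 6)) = b + 5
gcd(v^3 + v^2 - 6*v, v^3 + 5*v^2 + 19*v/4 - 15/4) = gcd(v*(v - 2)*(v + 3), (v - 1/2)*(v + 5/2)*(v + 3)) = v + 3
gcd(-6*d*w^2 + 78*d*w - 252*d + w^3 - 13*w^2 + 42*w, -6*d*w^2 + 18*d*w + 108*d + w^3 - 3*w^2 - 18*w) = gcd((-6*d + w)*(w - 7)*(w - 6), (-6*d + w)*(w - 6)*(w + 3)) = -6*d*w + 36*d + w^2 - 6*w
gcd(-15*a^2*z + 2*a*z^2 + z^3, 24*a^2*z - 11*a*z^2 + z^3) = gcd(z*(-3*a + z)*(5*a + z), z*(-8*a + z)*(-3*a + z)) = -3*a*z + z^2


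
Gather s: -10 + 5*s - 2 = 5*s - 12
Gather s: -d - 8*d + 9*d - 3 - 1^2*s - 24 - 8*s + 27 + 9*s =0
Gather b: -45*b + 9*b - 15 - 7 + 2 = -36*b - 20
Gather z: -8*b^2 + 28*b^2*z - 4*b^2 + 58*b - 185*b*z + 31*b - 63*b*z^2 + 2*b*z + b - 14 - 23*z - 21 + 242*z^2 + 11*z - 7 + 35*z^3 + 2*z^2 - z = -12*b^2 + 90*b + 35*z^3 + z^2*(244 - 63*b) + z*(28*b^2 - 183*b - 13) - 42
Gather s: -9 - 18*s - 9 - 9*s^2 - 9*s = -9*s^2 - 27*s - 18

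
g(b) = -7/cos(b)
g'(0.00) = 0.00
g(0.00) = -7.00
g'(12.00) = 5.27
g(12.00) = -8.30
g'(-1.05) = 24.53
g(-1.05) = -14.07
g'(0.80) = -10.35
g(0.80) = -10.05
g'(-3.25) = -0.77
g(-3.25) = 7.04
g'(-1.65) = 1114.68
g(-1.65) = 88.47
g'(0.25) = -1.84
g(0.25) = -7.22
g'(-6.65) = 2.88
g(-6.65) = -7.50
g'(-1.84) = 95.39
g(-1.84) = 26.32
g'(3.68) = 4.87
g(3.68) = 8.15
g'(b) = -7*sin(b)/cos(b)^2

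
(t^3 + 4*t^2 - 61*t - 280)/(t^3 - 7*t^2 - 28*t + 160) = (t + 7)/(t - 4)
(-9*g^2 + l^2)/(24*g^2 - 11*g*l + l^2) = (-3*g - l)/(8*g - l)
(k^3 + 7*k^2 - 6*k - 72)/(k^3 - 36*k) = (k^2 + k - 12)/(k*(k - 6))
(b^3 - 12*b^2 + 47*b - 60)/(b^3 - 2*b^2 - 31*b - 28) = (-b^3 + 12*b^2 - 47*b + 60)/(-b^3 + 2*b^2 + 31*b + 28)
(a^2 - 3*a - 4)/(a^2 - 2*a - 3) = (a - 4)/(a - 3)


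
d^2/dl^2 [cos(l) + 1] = -cos(l)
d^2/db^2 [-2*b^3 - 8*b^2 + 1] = -12*b - 16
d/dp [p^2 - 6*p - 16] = 2*p - 6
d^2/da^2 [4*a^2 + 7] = 8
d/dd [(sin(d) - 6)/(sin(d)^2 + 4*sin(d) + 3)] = (12*sin(d) + cos(d)^2 + 26)*cos(d)/(sin(d)^2 + 4*sin(d) + 3)^2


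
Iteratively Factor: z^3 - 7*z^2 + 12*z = (z - 4)*(z^2 - 3*z) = (z - 4)*(z - 3)*(z)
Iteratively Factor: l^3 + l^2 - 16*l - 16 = (l + 4)*(l^2 - 3*l - 4) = (l + 1)*(l + 4)*(l - 4)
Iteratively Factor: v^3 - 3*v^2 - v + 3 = (v + 1)*(v^2 - 4*v + 3) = (v - 3)*(v + 1)*(v - 1)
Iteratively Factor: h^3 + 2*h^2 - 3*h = (h - 1)*(h^2 + 3*h) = (h - 1)*(h + 3)*(h)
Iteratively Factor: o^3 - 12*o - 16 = (o + 2)*(o^2 - 2*o - 8) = (o + 2)^2*(o - 4)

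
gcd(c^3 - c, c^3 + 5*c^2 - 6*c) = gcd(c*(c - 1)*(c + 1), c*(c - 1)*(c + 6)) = c^2 - c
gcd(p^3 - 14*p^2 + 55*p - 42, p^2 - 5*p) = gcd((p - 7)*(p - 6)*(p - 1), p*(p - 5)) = 1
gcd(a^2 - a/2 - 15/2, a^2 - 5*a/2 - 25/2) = a + 5/2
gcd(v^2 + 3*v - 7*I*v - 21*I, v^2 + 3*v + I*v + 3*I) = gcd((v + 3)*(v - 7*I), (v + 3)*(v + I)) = v + 3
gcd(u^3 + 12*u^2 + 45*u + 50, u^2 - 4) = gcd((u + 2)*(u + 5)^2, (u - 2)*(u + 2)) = u + 2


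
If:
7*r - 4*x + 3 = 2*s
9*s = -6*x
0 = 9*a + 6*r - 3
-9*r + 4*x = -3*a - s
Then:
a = -29/27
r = 19/9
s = -40/9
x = 20/3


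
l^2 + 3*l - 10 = (l - 2)*(l + 5)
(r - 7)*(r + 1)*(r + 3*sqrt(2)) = r^3 - 6*r^2 + 3*sqrt(2)*r^2 - 18*sqrt(2)*r - 7*r - 21*sqrt(2)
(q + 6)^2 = q^2 + 12*q + 36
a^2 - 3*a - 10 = (a - 5)*(a + 2)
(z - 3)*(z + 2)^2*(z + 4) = z^4 + 5*z^3 - 4*z^2 - 44*z - 48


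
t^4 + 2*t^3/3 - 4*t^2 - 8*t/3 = t*(t - 2)*(t + 2/3)*(t + 2)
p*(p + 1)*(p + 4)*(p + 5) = p^4 + 10*p^3 + 29*p^2 + 20*p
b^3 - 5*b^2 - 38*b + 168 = (b - 7)*(b - 4)*(b + 6)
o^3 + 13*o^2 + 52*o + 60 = (o + 2)*(o + 5)*(o + 6)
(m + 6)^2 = m^2 + 12*m + 36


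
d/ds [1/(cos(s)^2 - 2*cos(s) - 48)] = 2*(cos(s) - 1)*sin(s)/(sin(s)^2 + 2*cos(s) + 47)^2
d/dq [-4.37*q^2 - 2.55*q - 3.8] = -8.74*q - 2.55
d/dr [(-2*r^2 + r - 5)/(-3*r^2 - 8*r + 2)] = 19*(r^2 - 2*r - 2)/(9*r^4 + 48*r^3 + 52*r^2 - 32*r + 4)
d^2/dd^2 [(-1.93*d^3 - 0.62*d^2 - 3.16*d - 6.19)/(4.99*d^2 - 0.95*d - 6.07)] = (5.6843418860808e-14*d^5 - 283.6472*d^3 - 1104.24198*d^2 - 824.8869*d - 395.39788)/(124.251499*d^6 - 70.965285*d^5 - 439.920396*d^4 + 171.791635*d^3 + 535.133628*d^2 - 105.007965*d - 223.648543)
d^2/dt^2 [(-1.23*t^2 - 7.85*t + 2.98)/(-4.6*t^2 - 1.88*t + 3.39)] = (-2.8421709430404e-14*t^4 + 310.93792*t^3 - 263.25708*t^2 + 579.85116*t + 14.324542)/(97.336*t^6 + 119.3424*t^5 - 166.42248*t^4 - 169.255648*t^3 + 122.646132*t^2 + 64.815444*t - 38.958219)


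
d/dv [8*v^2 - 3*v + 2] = 16*v - 3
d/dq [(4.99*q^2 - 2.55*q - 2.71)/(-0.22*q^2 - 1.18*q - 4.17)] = (-6.4492*q^2 - 42.809*q + 7.4357)/(0.0484*q^4 + 0.5192*q^3 + 3.2272*q^2 + 9.8412*q + 17.3889)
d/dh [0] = 0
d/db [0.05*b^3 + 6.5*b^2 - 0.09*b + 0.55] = 0.15*b^2 + 13.0*b - 0.09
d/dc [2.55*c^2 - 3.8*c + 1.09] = 5.1*c - 3.8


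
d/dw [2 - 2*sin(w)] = -2*cos(w)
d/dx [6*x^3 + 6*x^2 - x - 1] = 18*x^2 + 12*x - 1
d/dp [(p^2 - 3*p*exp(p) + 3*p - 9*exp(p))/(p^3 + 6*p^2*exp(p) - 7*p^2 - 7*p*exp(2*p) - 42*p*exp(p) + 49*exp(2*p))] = ((p^2 - 3*p*exp(p) + 3*p - 9*exp(p))*(-6*p^2*exp(p) - 3*p^2 + 14*p*exp(2*p) + 30*p*exp(p) + 14*p - 91*exp(2*p) + 42*exp(p)) + (-3*p*exp(p) + 2*p - 12*exp(p) + 3)*(p^3 + 6*p^2*exp(p) - 7*p^2 - 7*p*exp(2*p) - 42*p*exp(p) + 49*exp(2*p)))/(p^3 + 6*p^2*exp(p) - 7*p^2 - 7*p*exp(2*p) - 42*p*exp(p) + 49*exp(2*p))^2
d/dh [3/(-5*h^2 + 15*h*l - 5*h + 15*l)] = 3*(2*h - 3*l + 1)/(5*(h^2 - 3*h*l + h - 3*l)^2)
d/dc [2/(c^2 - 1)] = -4*c/(c^2 - 1)^2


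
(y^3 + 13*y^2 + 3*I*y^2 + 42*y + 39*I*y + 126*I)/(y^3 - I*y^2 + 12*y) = (y^2 + 13*y + 42)/(y*(y - 4*I))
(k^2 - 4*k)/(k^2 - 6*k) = (k - 4)/(k - 6)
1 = 1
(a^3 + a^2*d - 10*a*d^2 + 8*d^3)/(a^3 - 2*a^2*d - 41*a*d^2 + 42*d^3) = (a^2 + 2*a*d - 8*d^2)/(a^2 - a*d - 42*d^2)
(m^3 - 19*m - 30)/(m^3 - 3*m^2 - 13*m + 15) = (m + 2)/(m - 1)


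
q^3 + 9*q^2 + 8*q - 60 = (q - 2)*(q + 5)*(q + 6)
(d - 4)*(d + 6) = d^2 + 2*d - 24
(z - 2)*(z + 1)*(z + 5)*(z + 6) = z^4 + 10*z^3 + 17*z^2 - 52*z - 60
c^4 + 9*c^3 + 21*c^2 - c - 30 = (c - 1)*(c + 2)*(c + 3)*(c + 5)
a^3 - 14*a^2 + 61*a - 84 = (a - 7)*(a - 4)*(a - 3)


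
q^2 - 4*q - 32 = (q - 8)*(q + 4)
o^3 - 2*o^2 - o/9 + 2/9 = (o - 2)*(o - 1/3)*(o + 1/3)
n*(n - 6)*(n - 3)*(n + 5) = n^4 - 4*n^3 - 27*n^2 + 90*n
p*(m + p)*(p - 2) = m*p^2 - 2*m*p + p^3 - 2*p^2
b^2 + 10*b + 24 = (b + 4)*(b + 6)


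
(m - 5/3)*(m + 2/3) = m^2 - m - 10/9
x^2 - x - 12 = (x - 4)*(x + 3)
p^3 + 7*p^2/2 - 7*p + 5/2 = (p - 1)*(p - 1/2)*(p + 5)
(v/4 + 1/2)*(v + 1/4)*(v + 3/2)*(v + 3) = v^4/4 + 27*v^3/16 + 121*v^2/32 + 99*v/32 + 9/16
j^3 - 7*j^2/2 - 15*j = j*(j - 6)*(j + 5/2)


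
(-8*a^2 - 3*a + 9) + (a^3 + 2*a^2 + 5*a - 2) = a^3 - 6*a^2 + 2*a + 7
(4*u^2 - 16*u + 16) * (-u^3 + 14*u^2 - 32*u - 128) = -4*u^5 + 72*u^4 - 368*u^3 + 224*u^2 + 1536*u - 2048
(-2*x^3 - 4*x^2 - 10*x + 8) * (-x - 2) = 2*x^4 + 8*x^3 + 18*x^2 + 12*x - 16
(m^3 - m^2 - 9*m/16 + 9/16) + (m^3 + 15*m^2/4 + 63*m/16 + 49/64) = 2*m^3 + 11*m^2/4 + 27*m/8 + 85/64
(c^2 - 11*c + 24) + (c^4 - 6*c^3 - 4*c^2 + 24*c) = c^4 - 6*c^3 - 3*c^2 + 13*c + 24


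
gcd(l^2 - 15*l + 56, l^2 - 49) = l - 7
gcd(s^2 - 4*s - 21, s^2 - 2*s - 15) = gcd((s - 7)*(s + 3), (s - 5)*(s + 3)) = s + 3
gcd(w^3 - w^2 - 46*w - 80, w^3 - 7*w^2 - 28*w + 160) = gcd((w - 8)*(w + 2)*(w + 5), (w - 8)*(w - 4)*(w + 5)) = w^2 - 3*w - 40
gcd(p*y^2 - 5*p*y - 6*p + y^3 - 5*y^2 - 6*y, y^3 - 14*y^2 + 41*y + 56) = y + 1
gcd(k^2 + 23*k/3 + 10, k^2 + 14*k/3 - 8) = k + 6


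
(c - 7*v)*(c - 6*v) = c^2 - 13*c*v + 42*v^2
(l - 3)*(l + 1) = l^2 - 2*l - 3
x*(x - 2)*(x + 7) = x^3 + 5*x^2 - 14*x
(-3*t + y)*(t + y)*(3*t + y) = -9*t^3 - 9*t^2*y + t*y^2 + y^3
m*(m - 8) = m^2 - 8*m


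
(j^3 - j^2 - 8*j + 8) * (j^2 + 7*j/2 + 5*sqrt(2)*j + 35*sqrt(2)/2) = j^5 + 5*j^4/2 + 5*sqrt(2)*j^4 - 23*j^3/2 + 25*sqrt(2)*j^3/2 - 115*sqrt(2)*j^2/2 - 20*j^2 - 100*sqrt(2)*j + 28*j + 140*sqrt(2)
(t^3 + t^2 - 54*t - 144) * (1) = t^3 + t^2 - 54*t - 144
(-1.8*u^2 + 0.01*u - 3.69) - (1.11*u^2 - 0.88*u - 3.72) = -2.91*u^2 + 0.89*u + 0.0300000000000002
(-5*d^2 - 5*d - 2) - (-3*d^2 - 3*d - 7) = -2*d^2 - 2*d + 5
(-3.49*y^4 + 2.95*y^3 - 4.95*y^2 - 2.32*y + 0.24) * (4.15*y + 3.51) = -14.4835*y^5 - 0.00739999999999874*y^4 - 10.188*y^3 - 27.0025*y^2 - 7.1472*y + 0.8424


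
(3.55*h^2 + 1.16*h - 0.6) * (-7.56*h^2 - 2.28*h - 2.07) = -26.838*h^4 - 16.8636*h^3 - 5.4573*h^2 - 1.0332*h + 1.242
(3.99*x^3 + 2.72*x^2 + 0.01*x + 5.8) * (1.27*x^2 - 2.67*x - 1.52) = 5.0673*x^5 - 7.1989*x^4 - 13.3145*x^3 + 3.2049*x^2 - 15.5012*x - 8.816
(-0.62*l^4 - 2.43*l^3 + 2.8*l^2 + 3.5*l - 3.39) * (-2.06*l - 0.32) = 1.2772*l^5 + 5.2042*l^4 - 4.9904*l^3 - 8.106*l^2 + 5.8634*l + 1.0848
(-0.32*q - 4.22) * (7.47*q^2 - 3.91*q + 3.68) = -2.3904*q^3 - 30.2722*q^2 + 15.3226*q - 15.5296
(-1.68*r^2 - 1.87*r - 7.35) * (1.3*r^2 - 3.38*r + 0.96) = -2.184*r^4 + 3.2474*r^3 - 4.8472*r^2 + 23.0478*r - 7.056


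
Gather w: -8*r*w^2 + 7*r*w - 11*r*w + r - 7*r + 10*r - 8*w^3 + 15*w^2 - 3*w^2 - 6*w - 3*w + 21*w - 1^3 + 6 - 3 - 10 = 4*r - 8*w^3 + w^2*(12 - 8*r) + w*(12 - 4*r) - 8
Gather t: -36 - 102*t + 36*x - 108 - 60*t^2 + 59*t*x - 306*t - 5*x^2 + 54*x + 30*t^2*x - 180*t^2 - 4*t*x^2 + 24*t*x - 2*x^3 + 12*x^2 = t^2*(30*x - 240) + t*(-4*x^2 + 83*x - 408) - 2*x^3 + 7*x^2 + 90*x - 144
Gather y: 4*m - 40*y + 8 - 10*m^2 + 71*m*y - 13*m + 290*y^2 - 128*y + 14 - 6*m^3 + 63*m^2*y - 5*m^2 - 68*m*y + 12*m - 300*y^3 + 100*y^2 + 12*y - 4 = -6*m^3 - 15*m^2 + 3*m - 300*y^3 + 390*y^2 + y*(63*m^2 + 3*m - 156) + 18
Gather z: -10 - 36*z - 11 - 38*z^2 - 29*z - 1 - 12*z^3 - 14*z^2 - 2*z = -12*z^3 - 52*z^2 - 67*z - 22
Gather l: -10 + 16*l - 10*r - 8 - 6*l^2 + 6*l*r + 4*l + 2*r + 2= -6*l^2 + l*(6*r + 20) - 8*r - 16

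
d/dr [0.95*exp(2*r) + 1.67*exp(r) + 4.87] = (1.9*exp(r) + 1.67)*exp(r)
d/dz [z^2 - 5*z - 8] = 2*z - 5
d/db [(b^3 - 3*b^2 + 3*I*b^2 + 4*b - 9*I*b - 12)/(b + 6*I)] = (2*b^3 + b^2*(-3 + 21*I) + 36*b*(-1 - I) + 66 + 24*I)/(b^2 + 12*I*b - 36)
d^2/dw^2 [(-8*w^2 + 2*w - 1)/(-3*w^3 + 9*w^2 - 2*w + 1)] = 2*(72*w^6 - 54*w^5 + 72*w^4 - 54*w^3 + 9*w^2 + 9*w - 1)/(27*w^9 - 243*w^8 + 783*w^7 - 1080*w^6 + 684*w^5 - 387*w^4 + 125*w^3 - 39*w^2 + 6*w - 1)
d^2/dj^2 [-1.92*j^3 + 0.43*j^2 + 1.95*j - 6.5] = 0.86 - 11.52*j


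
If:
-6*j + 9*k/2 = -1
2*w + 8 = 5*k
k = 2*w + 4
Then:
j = 11/12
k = 1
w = -3/2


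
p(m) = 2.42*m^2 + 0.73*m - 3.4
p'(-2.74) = -12.53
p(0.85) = -1.03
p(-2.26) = 7.31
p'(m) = 4.84*m + 0.73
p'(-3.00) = -13.79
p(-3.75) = 27.89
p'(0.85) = 4.84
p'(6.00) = 29.77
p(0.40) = -2.72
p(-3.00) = 16.19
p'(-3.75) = -17.42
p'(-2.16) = -9.72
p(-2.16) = 6.31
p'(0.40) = 2.67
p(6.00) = 88.10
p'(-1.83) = -8.13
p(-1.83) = 3.37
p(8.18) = 164.50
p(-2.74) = 12.77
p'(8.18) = 40.32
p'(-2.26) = -10.21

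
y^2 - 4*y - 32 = (y - 8)*(y + 4)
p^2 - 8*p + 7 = (p - 7)*(p - 1)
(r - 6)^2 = r^2 - 12*r + 36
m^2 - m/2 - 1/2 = (m - 1)*(m + 1/2)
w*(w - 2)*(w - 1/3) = w^3 - 7*w^2/3 + 2*w/3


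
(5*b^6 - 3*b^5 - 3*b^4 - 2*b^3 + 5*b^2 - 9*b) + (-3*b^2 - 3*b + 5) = 5*b^6 - 3*b^5 - 3*b^4 - 2*b^3 + 2*b^2 - 12*b + 5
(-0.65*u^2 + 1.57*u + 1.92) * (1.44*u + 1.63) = -0.936*u^3 + 1.2013*u^2 + 5.3239*u + 3.1296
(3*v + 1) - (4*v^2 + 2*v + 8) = -4*v^2 + v - 7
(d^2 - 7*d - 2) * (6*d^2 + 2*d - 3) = 6*d^4 - 40*d^3 - 29*d^2 + 17*d + 6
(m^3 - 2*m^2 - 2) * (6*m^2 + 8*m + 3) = 6*m^5 - 4*m^4 - 13*m^3 - 18*m^2 - 16*m - 6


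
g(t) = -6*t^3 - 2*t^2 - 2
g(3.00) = -182.00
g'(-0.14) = 0.21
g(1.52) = -27.69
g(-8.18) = 3148.24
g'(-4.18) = -297.78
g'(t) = -18*t^2 - 4*t = 2*t*(-9*t - 2)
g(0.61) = -4.11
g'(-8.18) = -1171.70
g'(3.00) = -174.00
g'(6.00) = -672.00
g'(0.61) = -9.14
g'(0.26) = -2.26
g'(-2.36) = -90.81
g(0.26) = -2.24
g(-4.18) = 401.26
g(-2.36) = 65.73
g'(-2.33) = -88.40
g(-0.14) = -2.02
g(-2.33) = 63.04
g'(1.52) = -47.67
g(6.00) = -1370.00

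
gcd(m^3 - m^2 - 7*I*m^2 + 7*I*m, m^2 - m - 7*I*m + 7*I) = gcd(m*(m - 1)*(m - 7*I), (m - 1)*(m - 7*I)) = m^2 + m*(-1 - 7*I) + 7*I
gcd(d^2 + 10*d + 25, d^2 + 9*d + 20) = d + 5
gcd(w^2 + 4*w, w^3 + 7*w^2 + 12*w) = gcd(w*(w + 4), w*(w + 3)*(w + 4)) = w^2 + 4*w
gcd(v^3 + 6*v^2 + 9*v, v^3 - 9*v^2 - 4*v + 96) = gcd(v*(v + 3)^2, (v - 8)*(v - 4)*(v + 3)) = v + 3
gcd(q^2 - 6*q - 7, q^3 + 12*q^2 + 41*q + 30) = q + 1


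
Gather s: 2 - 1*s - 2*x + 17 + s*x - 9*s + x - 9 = s*(x - 10) - x + 10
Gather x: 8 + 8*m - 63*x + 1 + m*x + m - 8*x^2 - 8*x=9*m - 8*x^2 + x*(m - 71) + 9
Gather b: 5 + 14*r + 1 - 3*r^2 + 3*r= -3*r^2 + 17*r + 6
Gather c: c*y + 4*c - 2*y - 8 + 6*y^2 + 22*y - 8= c*(y + 4) + 6*y^2 + 20*y - 16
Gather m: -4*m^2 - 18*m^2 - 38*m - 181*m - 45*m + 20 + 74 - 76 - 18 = -22*m^2 - 264*m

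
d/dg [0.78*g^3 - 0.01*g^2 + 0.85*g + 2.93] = 2.34*g^2 - 0.02*g + 0.85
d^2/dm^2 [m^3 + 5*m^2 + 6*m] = 6*m + 10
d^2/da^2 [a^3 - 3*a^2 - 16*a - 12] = 6*a - 6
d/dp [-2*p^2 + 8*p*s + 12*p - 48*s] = -4*p + 8*s + 12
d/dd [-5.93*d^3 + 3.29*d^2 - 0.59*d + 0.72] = -17.79*d^2 + 6.58*d - 0.59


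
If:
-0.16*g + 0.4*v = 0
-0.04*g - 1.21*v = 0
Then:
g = 0.00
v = 0.00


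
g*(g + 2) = g^2 + 2*g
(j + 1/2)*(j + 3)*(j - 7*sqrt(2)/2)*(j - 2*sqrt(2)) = j^4 - 11*sqrt(2)*j^3/2 + 7*j^3/2 - 77*sqrt(2)*j^2/4 + 31*j^2/2 - 33*sqrt(2)*j/4 + 49*j + 21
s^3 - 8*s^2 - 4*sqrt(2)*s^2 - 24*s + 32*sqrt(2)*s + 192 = (s - 8)*(s - 6*sqrt(2))*(s + 2*sqrt(2))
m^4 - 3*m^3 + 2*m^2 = m^2*(m - 2)*(m - 1)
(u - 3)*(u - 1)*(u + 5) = u^3 + u^2 - 17*u + 15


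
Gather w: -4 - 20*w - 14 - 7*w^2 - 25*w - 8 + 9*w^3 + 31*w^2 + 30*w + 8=9*w^3 + 24*w^2 - 15*w - 18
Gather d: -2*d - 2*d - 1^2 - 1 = -4*d - 2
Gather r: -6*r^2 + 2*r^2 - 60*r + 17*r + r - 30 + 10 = -4*r^2 - 42*r - 20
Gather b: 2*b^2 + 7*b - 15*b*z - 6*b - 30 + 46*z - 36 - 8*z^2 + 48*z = 2*b^2 + b*(1 - 15*z) - 8*z^2 + 94*z - 66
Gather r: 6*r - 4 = 6*r - 4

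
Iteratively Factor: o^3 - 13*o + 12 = (o - 1)*(o^2 + o - 12) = (o - 3)*(o - 1)*(o + 4)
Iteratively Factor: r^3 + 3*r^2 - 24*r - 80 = (r + 4)*(r^2 - r - 20) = (r - 5)*(r + 4)*(r + 4)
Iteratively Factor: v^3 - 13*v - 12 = (v + 1)*(v^2 - v - 12) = (v + 1)*(v + 3)*(v - 4)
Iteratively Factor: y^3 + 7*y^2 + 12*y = (y + 4)*(y^2 + 3*y) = y*(y + 4)*(y + 3)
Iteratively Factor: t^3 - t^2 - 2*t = (t - 2)*(t^2 + t) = t*(t - 2)*(t + 1)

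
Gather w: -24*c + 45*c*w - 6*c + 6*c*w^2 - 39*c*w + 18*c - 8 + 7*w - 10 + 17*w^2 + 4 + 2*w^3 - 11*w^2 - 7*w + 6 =6*c*w - 12*c + 2*w^3 + w^2*(6*c + 6) - 8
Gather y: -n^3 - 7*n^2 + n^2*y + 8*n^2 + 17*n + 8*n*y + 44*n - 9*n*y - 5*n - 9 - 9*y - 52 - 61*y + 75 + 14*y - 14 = -n^3 + n^2 + 56*n + y*(n^2 - n - 56)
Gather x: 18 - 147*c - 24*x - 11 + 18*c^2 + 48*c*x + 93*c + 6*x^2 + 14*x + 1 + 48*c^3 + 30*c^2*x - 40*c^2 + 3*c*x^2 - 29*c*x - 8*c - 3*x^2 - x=48*c^3 - 22*c^2 - 62*c + x^2*(3*c + 3) + x*(30*c^2 + 19*c - 11) + 8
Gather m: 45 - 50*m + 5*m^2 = 5*m^2 - 50*m + 45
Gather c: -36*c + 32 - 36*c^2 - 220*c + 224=-36*c^2 - 256*c + 256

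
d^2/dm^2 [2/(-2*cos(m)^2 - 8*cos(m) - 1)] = 8*(4*sin(m)^4 - 16*sin(m)^2 - 17*cos(m) + 3*cos(3*m) - 19)/(-2*sin(m)^2 + 8*cos(m) + 3)^3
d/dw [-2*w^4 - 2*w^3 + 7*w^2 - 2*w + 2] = -8*w^3 - 6*w^2 + 14*w - 2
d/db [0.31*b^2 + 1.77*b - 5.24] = 0.62*b + 1.77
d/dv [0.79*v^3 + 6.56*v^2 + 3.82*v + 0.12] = 2.37*v^2 + 13.12*v + 3.82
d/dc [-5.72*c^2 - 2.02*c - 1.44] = -11.44*c - 2.02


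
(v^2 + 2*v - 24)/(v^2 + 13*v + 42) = (v - 4)/(v + 7)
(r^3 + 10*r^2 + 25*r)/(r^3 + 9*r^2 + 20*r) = (r + 5)/(r + 4)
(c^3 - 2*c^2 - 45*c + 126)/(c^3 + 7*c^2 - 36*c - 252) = (c - 3)/(c + 6)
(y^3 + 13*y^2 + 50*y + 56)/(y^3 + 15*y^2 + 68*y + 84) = (y + 4)/(y + 6)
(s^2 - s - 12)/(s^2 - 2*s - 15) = (s - 4)/(s - 5)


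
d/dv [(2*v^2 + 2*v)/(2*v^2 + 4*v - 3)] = 2*(2*v^2 - 6*v - 3)/(4*v^4 + 16*v^3 + 4*v^2 - 24*v + 9)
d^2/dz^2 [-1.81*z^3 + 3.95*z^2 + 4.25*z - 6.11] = 7.9 - 10.86*z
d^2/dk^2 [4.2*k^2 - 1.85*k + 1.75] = 8.40000000000000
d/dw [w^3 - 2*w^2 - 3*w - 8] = 3*w^2 - 4*w - 3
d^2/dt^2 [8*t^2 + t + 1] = 16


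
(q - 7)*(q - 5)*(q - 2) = q^3 - 14*q^2 + 59*q - 70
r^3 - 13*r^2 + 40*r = r*(r - 8)*(r - 5)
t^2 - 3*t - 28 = (t - 7)*(t + 4)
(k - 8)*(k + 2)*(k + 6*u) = k^3 + 6*k^2*u - 6*k^2 - 36*k*u - 16*k - 96*u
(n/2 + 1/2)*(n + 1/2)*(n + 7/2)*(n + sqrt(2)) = n^4/2 + sqrt(2)*n^3/2 + 5*n^3/2 + 23*n^2/8 + 5*sqrt(2)*n^2/2 + 7*n/8 + 23*sqrt(2)*n/8 + 7*sqrt(2)/8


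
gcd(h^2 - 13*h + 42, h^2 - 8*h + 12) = h - 6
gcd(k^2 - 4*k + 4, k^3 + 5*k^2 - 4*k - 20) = k - 2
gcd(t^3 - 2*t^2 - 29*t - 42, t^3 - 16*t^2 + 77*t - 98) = t - 7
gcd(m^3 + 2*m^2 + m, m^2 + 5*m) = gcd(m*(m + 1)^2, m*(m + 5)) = m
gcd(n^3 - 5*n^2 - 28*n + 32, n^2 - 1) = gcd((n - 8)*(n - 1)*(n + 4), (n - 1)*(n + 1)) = n - 1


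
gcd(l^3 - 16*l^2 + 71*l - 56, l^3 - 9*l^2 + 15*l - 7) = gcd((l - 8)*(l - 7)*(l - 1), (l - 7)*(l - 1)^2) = l^2 - 8*l + 7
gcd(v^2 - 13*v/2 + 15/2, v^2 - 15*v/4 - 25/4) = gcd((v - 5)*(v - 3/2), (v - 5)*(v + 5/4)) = v - 5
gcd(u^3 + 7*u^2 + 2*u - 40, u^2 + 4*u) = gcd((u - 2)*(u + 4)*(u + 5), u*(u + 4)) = u + 4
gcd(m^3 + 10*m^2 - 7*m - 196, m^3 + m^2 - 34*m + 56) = m^2 + 3*m - 28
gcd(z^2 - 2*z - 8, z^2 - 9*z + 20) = z - 4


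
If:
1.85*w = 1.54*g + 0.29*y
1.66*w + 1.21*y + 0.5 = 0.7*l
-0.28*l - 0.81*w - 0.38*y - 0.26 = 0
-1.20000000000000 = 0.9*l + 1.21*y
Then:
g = 0.32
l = -0.29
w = 0.14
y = -0.78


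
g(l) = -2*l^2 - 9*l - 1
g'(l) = -4*l - 9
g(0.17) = -2.59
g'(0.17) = -9.68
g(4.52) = -82.54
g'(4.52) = -27.08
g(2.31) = -32.46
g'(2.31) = -18.24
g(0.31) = -3.98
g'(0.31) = -10.24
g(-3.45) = 6.24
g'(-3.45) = 4.80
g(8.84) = -236.85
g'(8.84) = -44.36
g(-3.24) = 7.16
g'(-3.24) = 3.96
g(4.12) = -72.03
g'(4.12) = -25.48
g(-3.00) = 8.00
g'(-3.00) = 3.00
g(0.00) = -1.00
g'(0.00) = -9.00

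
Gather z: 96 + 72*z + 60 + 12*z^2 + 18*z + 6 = 12*z^2 + 90*z + 162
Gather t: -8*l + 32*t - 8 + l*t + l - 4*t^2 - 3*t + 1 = -7*l - 4*t^2 + t*(l + 29) - 7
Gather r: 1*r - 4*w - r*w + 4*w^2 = r*(1 - w) + 4*w^2 - 4*w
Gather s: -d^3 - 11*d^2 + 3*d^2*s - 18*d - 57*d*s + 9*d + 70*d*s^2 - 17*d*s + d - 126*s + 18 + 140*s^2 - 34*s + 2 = -d^3 - 11*d^2 - 8*d + s^2*(70*d + 140) + s*(3*d^2 - 74*d - 160) + 20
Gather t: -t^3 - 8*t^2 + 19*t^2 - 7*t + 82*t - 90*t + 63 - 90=-t^3 + 11*t^2 - 15*t - 27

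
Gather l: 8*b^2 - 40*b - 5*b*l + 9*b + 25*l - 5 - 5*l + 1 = 8*b^2 - 31*b + l*(20 - 5*b) - 4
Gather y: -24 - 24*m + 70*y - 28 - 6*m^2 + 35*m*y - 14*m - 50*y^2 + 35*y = -6*m^2 - 38*m - 50*y^2 + y*(35*m + 105) - 52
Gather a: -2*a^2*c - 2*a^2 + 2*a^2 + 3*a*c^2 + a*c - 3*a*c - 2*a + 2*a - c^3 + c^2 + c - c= -2*a^2*c + a*(3*c^2 - 2*c) - c^3 + c^2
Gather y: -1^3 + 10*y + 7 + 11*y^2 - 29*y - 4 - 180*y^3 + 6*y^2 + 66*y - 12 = -180*y^3 + 17*y^2 + 47*y - 10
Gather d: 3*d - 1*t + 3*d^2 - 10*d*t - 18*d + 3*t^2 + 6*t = 3*d^2 + d*(-10*t - 15) + 3*t^2 + 5*t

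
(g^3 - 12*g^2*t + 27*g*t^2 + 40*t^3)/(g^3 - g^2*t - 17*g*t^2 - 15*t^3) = (g - 8*t)/(g + 3*t)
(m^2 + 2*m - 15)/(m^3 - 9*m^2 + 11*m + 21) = (m + 5)/(m^2 - 6*m - 7)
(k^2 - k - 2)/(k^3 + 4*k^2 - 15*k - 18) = (k - 2)/(k^2 + 3*k - 18)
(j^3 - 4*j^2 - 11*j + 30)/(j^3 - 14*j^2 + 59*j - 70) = (j + 3)/(j - 7)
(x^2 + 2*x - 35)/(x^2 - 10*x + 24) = (x^2 + 2*x - 35)/(x^2 - 10*x + 24)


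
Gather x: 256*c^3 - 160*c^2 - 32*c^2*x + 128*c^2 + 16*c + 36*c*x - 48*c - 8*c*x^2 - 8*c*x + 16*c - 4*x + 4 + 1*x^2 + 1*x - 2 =256*c^3 - 32*c^2 - 16*c + x^2*(1 - 8*c) + x*(-32*c^2 + 28*c - 3) + 2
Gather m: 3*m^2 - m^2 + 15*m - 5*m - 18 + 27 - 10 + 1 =2*m^2 + 10*m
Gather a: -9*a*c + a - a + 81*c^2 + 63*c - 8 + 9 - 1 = -9*a*c + 81*c^2 + 63*c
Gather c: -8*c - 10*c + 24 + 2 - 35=-18*c - 9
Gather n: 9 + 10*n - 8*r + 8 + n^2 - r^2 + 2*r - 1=n^2 + 10*n - r^2 - 6*r + 16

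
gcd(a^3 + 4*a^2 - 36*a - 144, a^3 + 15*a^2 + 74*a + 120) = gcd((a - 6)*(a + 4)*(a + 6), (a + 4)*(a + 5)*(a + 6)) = a^2 + 10*a + 24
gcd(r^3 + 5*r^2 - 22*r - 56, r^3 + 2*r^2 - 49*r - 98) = r^2 + 9*r + 14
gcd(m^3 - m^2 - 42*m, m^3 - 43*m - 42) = m^2 - m - 42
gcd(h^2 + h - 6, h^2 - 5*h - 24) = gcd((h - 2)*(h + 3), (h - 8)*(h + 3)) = h + 3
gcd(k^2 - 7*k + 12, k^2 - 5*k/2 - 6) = k - 4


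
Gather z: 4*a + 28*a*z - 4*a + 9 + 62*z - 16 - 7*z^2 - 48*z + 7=-7*z^2 + z*(28*a + 14)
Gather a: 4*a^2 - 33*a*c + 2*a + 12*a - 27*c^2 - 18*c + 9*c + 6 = 4*a^2 + a*(14 - 33*c) - 27*c^2 - 9*c + 6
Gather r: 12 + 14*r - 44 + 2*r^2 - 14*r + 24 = 2*r^2 - 8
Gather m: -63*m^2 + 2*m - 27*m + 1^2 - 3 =-63*m^2 - 25*m - 2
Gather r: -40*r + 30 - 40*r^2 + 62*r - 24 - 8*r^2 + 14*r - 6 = -48*r^2 + 36*r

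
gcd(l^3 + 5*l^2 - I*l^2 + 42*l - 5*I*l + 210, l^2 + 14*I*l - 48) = l + 6*I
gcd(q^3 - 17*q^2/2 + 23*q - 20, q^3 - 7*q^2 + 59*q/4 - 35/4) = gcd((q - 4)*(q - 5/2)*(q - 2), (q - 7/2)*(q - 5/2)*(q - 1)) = q - 5/2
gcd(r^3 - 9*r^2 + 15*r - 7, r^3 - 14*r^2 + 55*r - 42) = r^2 - 8*r + 7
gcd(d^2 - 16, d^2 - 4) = 1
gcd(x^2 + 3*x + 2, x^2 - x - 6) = x + 2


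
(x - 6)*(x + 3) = x^2 - 3*x - 18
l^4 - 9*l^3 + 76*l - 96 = (l - 8)*(l - 2)^2*(l + 3)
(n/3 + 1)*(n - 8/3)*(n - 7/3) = n^3/3 - 2*n^2/3 - 79*n/27 + 56/9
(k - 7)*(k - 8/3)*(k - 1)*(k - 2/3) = k^4 - 34*k^3/3 + 319*k^2/9 - 338*k/9 + 112/9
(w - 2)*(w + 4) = w^2 + 2*w - 8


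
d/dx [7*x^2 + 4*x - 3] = 14*x + 4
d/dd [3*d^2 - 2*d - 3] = 6*d - 2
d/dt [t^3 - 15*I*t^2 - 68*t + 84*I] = 3*t^2 - 30*I*t - 68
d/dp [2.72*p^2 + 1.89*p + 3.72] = 5.44*p + 1.89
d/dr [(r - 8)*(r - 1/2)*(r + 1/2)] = 3*r^2 - 16*r - 1/4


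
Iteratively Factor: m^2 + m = (m + 1)*(m)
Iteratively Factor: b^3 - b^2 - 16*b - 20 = (b + 2)*(b^2 - 3*b - 10) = (b + 2)^2*(b - 5)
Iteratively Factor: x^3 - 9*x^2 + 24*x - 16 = (x - 4)*(x^2 - 5*x + 4) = (x - 4)^2*(x - 1)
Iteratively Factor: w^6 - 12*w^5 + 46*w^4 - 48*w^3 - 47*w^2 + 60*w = (w - 3)*(w^5 - 9*w^4 + 19*w^3 + 9*w^2 - 20*w) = (w - 3)*(w - 1)*(w^4 - 8*w^3 + 11*w^2 + 20*w) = w*(w - 3)*(w - 1)*(w^3 - 8*w^2 + 11*w + 20) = w*(w - 3)*(w - 1)*(w + 1)*(w^2 - 9*w + 20) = w*(w - 4)*(w - 3)*(w - 1)*(w + 1)*(w - 5)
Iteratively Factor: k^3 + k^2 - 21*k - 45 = (k + 3)*(k^2 - 2*k - 15) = (k + 3)^2*(k - 5)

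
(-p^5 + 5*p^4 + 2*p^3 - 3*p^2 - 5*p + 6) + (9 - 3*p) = -p^5 + 5*p^4 + 2*p^3 - 3*p^2 - 8*p + 15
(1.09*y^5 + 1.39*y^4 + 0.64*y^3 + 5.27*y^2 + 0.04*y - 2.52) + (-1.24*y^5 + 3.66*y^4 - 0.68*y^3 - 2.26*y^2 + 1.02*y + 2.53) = -0.15*y^5 + 5.05*y^4 - 0.04*y^3 + 3.01*y^2 + 1.06*y + 0.00999999999999979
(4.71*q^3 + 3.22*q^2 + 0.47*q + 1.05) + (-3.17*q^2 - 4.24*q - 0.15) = 4.71*q^3 + 0.0500000000000003*q^2 - 3.77*q + 0.9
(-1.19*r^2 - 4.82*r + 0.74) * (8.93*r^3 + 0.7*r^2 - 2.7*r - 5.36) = -10.6267*r^5 - 43.8756*r^4 + 6.4472*r^3 + 19.9104*r^2 + 23.8372*r - 3.9664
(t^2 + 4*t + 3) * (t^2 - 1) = t^4 + 4*t^3 + 2*t^2 - 4*t - 3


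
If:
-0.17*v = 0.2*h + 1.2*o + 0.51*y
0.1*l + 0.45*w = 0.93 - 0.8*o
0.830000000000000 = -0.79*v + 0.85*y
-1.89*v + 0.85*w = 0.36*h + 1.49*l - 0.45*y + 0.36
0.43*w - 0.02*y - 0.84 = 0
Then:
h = 1.83301262644847 - 3.45812590320336*y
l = 1.76260186126796 - 0.200727580485455*y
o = -0.00107184313699253*y - 0.156662441960821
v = 1.07594936708861*y - 1.05063291139241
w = 0.0465116279069767*y + 1.95348837209302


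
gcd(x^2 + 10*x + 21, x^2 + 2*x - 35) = x + 7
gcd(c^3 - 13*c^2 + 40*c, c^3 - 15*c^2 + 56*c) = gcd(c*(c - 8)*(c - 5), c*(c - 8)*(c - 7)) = c^2 - 8*c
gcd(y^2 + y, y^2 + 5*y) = y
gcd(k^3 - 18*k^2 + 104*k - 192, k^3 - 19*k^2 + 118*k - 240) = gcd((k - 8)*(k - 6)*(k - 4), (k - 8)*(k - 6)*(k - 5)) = k^2 - 14*k + 48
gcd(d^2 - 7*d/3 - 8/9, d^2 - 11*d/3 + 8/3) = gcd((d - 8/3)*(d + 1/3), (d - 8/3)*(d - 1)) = d - 8/3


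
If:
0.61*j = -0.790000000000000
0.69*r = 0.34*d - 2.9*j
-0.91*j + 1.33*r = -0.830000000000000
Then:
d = -14.11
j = -1.30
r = -1.51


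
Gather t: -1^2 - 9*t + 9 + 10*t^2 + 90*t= 10*t^2 + 81*t + 8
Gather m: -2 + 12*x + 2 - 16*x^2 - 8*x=-16*x^2 + 4*x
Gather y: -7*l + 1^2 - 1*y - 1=-7*l - y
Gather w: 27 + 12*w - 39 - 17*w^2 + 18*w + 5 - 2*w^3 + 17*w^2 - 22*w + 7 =-2*w^3 + 8*w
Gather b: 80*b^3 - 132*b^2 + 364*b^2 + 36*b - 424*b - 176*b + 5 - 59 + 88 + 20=80*b^3 + 232*b^2 - 564*b + 54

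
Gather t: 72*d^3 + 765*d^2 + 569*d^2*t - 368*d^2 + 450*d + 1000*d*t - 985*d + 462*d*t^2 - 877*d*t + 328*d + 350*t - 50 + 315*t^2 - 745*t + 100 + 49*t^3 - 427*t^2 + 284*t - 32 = 72*d^3 + 397*d^2 - 207*d + 49*t^3 + t^2*(462*d - 112) + t*(569*d^2 + 123*d - 111) + 18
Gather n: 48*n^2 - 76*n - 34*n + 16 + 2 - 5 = 48*n^2 - 110*n + 13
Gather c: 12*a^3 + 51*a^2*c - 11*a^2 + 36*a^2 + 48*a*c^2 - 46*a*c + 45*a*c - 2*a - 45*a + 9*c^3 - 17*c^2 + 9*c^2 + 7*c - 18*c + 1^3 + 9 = 12*a^3 + 25*a^2 - 47*a + 9*c^3 + c^2*(48*a - 8) + c*(51*a^2 - a - 11) + 10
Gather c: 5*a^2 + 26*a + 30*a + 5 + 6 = 5*a^2 + 56*a + 11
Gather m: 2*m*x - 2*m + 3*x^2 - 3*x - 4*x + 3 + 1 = m*(2*x - 2) + 3*x^2 - 7*x + 4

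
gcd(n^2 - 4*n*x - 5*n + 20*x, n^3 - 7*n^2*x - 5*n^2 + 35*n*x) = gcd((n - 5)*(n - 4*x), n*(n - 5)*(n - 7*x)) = n - 5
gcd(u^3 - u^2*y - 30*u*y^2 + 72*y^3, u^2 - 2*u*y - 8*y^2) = -u + 4*y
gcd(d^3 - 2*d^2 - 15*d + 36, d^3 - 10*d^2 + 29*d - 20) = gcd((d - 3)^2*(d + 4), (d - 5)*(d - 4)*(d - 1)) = 1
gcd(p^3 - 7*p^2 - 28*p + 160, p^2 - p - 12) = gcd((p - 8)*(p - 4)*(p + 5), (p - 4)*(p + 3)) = p - 4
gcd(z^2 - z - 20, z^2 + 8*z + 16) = z + 4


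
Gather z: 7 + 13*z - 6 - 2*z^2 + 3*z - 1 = -2*z^2 + 16*z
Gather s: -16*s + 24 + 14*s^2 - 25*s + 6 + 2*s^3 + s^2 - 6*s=2*s^3 + 15*s^2 - 47*s + 30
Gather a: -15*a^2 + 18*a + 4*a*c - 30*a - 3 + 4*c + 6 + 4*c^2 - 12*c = -15*a^2 + a*(4*c - 12) + 4*c^2 - 8*c + 3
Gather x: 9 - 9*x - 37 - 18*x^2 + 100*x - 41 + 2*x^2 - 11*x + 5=-16*x^2 + 80*x - 64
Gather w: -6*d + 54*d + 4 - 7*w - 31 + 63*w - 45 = 48*d + 56*w - 72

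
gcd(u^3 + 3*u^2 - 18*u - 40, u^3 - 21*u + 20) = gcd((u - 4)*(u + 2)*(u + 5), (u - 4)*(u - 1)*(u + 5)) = u^2 + u - 20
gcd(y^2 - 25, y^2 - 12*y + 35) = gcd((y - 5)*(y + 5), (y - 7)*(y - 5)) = y - 5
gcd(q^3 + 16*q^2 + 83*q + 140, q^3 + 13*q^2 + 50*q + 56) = q^2 + 11*q + 28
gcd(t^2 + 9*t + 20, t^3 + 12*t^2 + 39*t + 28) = t + 4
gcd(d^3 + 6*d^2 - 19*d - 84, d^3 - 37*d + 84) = d^2 + 3*d - 28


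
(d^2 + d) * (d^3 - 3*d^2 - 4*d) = d^5 - 2*d^4 - 7*d^3 - 4*d^2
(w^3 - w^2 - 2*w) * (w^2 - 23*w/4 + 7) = w^5 - 27*w^4/4 + 43*w^3/4 + 9*w^2/2 - 14*w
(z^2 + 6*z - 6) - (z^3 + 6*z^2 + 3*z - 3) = -z^3 - 5*z^2 + 3*z - 3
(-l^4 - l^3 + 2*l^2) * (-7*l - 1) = 7*l^5 + 8*l^4 - 13*l^3 - 2*l^2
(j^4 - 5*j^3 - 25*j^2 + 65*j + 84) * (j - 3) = j^5 - 8*j^4 - 10*j^3 + 140*j^2 - 111*j - 252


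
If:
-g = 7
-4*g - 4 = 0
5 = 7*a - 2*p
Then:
No Solution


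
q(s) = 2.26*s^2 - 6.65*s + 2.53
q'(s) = 4.52*s - 6.65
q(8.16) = 98.75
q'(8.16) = 30.23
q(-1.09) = 12.46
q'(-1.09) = -11.58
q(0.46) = -0.05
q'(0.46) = -4.57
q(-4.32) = 73.44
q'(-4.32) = -26.18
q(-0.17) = 3.73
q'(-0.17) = -7.42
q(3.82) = 10.11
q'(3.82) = 10.62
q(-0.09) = 3.15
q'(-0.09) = -7.06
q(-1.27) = 14.62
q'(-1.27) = -12.39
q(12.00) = 248.17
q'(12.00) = 47.59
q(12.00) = 248.17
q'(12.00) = 47.59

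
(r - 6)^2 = r^2 - 12*r + 36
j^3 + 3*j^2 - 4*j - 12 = (j - 2)*(j + 2)*(j + 3)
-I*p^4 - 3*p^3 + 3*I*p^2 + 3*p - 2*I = (p + 1)*(p - 2*I)*(p - I)*(-I*p + I)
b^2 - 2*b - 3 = (b - 3)*(b + 1)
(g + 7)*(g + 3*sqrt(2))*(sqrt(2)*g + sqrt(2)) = sqrt(2)*g^3 + 6*g^2 + 8*sqrt(2)*g^2 + 7*sqrt(2)*g + 48*g + 42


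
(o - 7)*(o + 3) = o^2 - 4*o - 21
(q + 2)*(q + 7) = q^2 + 9*q + 14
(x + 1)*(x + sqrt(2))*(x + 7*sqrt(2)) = x^3 + x^2 + 8*sqrt(2)*x^2 + 8*sqrt(2)*x + 14*x + 14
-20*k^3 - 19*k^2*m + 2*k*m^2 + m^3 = (-4*k + m)*(k + m)*(5*k + m)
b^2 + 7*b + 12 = (b + 3)*(b + 4)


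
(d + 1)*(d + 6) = d^2 + 7*d + 6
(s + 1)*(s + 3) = s^2 + 4*s + 3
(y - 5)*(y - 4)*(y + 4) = y^3 - 5*y^2 - 16*y + 80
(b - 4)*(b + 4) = b^2 - 16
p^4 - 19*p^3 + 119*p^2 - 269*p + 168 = (p - 8)*(p - 7)*(p - 3)*(p - 1)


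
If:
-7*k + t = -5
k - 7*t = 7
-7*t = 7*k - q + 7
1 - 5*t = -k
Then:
No Solution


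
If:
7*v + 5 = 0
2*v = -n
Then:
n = 10/7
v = -5/7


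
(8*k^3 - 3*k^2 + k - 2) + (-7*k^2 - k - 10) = 8*k^3 - 10*k^2 - 12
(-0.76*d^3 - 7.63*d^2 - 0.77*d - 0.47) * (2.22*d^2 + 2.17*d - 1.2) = -1.6872*d^5 - 18.5878*d^4 - 17.3545*d^3 + 6.4417*d^2 - 0.0958999999999999*d + 0.564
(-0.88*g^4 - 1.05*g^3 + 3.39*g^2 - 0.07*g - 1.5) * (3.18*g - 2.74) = -2.7984*g^5 - 0.9278*g^4 + 13.6572*g^3 - 9.5112*g^2 - 4.5782*g + 4.11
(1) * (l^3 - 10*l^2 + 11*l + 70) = l^3 - 10*l^2 + 11*l + 70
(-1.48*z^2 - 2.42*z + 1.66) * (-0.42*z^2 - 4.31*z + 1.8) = 0.6216*z^4 + 7.3952*z^3 + 7.069*z^2 - 11.5106*z + 2.988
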